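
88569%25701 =11466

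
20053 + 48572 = 68625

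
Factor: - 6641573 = -6641573^1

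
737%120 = 17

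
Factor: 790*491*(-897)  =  -2^1*3^1*5^1*13^1*23^1*79^1*491^1 = - 347937330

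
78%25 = 3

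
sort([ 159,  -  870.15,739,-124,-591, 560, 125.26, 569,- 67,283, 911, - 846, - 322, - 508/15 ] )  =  [-870.15, -846, - 591, - 322, - 124, - 67, - 508/15, 125.26 , 159,283,560, 569,739 , 911]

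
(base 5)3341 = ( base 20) 13B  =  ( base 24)jf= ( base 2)111010111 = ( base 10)471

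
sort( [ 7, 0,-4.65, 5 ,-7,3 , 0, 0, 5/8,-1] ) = [-7, -4.65 , - 1, 0,0, 0, 5/8,3,5,7]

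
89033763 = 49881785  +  39151978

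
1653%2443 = 1653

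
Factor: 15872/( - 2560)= -5^( - 1)*31^1= -31/5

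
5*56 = 280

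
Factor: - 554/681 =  -2^1*3^(-1)*227^( - 1) * 277^1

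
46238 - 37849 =8389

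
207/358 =207/358 = 0.58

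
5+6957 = 6962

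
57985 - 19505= 38480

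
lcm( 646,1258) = 23902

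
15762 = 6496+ 9266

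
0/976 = 0 = 0.00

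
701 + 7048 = 7749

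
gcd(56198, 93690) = 2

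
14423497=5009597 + 9413900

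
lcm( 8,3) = 24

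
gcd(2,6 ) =2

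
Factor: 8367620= 2^2*5^1*418381^1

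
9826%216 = 106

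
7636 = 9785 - 2149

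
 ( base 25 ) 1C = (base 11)34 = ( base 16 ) 25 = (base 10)37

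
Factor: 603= 3^2  *  67^1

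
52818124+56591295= 109409419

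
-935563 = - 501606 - 433957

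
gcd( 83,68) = 1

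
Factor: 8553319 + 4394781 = 12948100 =2^2  *  5^2*11^1*79^1*149^1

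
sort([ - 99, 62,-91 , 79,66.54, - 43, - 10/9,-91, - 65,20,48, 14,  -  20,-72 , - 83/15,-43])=[-99, - 91, - 91,- 72,-65,-43, - 43,- 20,-83/15, - 10/9,14,20,48, 62,66.54, 79] 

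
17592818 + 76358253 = 93951071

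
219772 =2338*94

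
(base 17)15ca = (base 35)5CR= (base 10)6572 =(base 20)g8c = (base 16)19ac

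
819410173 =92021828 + 727388345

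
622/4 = 311/2 = 155.50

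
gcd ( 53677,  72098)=13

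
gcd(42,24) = 6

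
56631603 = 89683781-33052178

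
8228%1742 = 1260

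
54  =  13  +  41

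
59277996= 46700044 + 12577952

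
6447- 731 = 5716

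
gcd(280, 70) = 70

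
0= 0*( - 69)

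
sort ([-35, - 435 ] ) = [ - 435, - 35] 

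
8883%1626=753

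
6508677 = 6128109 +380568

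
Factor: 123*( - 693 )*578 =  - 2^1*3^3 * 7^1  *  11^1 * 17^2*41^1 = - 49268142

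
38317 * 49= 1877533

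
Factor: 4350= 2^1*3^1*5^2 *29^1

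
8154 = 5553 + 2601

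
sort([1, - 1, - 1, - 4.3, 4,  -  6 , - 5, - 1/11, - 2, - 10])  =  [ - 10, - 6,-5, - 4.3,-2, - 1 , - 1, - 1/11, 1, 4]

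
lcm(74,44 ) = 1628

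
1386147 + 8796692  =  10182839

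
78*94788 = 7393464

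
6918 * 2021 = 13981278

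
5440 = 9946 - 4506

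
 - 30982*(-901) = 27914782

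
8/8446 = 4/4223 =0.00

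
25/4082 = 25/4082 = 0.01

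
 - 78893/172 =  - 78893/172 = -458.68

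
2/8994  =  1/4497 = 0.00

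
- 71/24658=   -  71/24658 =- 0.00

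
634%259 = 116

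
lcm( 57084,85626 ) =171252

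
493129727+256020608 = 749150335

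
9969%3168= 465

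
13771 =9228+4543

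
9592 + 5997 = 15589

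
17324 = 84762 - 67438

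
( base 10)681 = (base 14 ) 369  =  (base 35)JG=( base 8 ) 1251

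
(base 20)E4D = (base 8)13075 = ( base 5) 140233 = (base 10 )5693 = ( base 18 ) ha5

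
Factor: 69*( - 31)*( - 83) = 177537 = 3^1*23^1*31^1*83^1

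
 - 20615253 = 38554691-59169944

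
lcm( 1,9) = 9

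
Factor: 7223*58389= 3^1 * 31^1*233^1*19463^1 = 421743747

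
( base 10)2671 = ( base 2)101001101111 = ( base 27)3hp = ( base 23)513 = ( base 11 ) 2009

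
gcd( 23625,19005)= 105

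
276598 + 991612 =1268210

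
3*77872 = 233616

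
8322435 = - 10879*(-765 ) 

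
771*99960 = 77069160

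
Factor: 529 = 23^2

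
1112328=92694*12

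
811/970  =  811/970 = 0.84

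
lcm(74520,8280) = 74520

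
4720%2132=456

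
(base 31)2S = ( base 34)2m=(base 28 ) 36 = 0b1011010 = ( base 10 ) 90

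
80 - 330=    - 250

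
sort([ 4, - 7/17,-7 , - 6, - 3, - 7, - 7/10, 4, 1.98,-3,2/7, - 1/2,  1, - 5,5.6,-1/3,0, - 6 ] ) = [ - 7, - 7, - 6,- 6,-5, - 3, -3 , - 7/10,-1/2, - 7/17, - 1/3,  0,  2/7,1, 1.98, 4, 4,5.6] 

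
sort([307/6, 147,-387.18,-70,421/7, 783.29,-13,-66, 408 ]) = [-387.18, - 70, - 66, - 13,307/6,421/7, 147,408, 783.29] 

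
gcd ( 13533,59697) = 3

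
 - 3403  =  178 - 3581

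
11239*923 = 10373597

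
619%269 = 81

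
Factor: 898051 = 7^1*11^1*107^1*109^1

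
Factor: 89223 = 3^1 * 29741^1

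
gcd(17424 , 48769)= 1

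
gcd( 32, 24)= 8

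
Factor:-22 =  - 2^1*11^1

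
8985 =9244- 259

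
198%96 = 6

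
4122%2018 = 86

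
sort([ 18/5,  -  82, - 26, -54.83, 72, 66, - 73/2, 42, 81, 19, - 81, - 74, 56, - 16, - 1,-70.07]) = [ - 82, - 81, - 74,  -  70.07,-54.83, - 73/2, - 26, - 16, - 1,18/5,19,42, 56, 66, 72, 81]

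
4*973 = 3892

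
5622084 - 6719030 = - 1096946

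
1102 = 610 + 492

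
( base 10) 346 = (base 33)ag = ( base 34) a6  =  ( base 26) D8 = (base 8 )532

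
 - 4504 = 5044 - 9548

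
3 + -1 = 2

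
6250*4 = 25000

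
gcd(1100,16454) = 2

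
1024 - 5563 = - 4539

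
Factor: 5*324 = 2^2 * 3^4 * 5^1 = 1620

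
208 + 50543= 50751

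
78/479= 78/479 = 0.16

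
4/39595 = 4/39595= 0.00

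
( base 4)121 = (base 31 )P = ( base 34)P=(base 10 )25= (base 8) 31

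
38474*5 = 192370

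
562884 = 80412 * 7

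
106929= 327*327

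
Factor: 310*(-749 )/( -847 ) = 2^1*5^1*11^(- 2)*31^1*107^1 = 33170/121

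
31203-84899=-53696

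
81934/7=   81934/7 = 11704.86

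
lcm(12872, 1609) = 12872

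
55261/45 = 55261/45 = 1228.02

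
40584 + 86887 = 127471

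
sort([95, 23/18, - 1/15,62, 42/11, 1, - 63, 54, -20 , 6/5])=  [ - 63 , - 20, - 1/15,1,  6/5, 23/18, 42/11, 54,62,95] 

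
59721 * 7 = 418047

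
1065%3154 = 1065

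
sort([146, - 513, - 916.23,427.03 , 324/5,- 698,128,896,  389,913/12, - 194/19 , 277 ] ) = [ - 916.23, - 698,  -  513,-194/19,324/5 , 913/12,  128 , 146,277,389 , 427.03, 896 ]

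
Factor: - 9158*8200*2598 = -2^5*3^1*5^2*19^1*41^1*241^1 * 433^1 = -  195098368800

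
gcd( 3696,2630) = 2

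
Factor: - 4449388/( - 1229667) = 2^2 * 3^( - 1 )*773^1*1439^1*409889^ ( - 1 ) 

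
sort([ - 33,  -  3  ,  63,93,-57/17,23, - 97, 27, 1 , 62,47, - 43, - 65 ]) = [ - 97, - 65, - 43, - 33, - 57/17 , - 3,1,23,27, 47,62,63,93 ]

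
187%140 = 47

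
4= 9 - 5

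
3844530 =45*85434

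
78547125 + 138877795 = 217424920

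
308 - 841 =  - 533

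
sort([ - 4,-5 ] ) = [ - 5, - 4 ]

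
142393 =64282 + 78111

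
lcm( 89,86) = 7654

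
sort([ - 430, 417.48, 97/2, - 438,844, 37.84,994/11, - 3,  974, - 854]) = [ - 854, - 438,  -  430, - 3, 37.84, 97/2, 994/11,417.48, 844,974]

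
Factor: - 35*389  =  -5^1*7^1*389^1= -13615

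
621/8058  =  207/2686 = 0.08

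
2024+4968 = 6992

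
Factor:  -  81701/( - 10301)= 10301^( - 1) * 81701^1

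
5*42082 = 210410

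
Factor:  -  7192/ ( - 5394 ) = 4/3 = 2^2*3^( -1)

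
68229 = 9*7581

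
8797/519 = 8797/519 = 16.95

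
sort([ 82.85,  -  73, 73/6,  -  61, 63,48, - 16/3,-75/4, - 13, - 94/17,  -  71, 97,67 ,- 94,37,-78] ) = [ - 94,-78, - 73, - 71,  -  61, - 75/4,- 13,- 94/17,-16/3,73/6, 37,48,63, 67,82.85,97] 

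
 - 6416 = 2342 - 8758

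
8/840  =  1/105 = 0.01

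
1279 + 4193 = 5472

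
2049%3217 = 2049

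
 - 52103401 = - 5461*9541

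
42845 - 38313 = 4532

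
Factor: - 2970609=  - 3^1 * 691^1*1433^1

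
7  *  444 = 3108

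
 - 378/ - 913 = 378/913 = 0.41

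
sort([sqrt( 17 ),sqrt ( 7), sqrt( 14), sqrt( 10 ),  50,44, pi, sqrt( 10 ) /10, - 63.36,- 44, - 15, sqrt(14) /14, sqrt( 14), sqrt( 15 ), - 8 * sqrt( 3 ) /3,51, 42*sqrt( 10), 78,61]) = [ - 63.36,  -  44, - 15, - 8*sqrt(3) /3, sqrt( 14 ) /14, sqrt( 10 ) /10, sqrt( 7 ), pi, sqrt( 10),  sqrt( 14 ),sqrt( 14),sqrt( 15 ), sqrt(17), 44 , 50,51, 61,78, 42*sqrt( 10)] 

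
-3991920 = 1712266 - 5704186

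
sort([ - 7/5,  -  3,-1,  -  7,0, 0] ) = [- 7, - 3,- 7/5,  -  1,0 , 0 ] 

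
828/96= 8+5/8 = 8.62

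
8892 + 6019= 14911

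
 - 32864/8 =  - 4108 = - 4108.00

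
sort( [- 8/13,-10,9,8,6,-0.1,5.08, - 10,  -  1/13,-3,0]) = [ -10 , - 10, - 3, - 8/13, - 0.1, - 1/13,0, 5.08,6,8,9]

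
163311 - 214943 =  - 51632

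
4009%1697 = 615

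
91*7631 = 694421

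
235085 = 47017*5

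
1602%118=68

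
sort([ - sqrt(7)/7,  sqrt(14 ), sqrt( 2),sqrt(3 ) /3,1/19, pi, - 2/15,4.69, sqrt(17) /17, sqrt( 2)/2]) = [ - sqrt( 7 )/7, - 2/15,1/19,sqrt( 17) /17, sqrt( 3 ) /3,sqrt(2)/2,  sqrt( 2 ),pi,  sqrt( 14), 4.69 ] 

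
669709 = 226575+443134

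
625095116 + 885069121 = 1510164237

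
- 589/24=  - 589/24 =- 24.54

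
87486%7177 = 1362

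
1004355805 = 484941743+519414062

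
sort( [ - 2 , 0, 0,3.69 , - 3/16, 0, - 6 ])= [ - 6,-2 , - 3/16,0, 0, 0, 3.69 ] 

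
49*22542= 1104558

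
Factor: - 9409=  -  97^2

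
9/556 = 9/556  =  0.02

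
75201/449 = 75201/449 = 167.49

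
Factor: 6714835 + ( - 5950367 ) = 764468 = 2^2*383^1*499^1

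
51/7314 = 17/2438=0.01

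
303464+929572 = 1233036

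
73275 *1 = 73275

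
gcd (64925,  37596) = 1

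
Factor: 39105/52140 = 2^( -2 ) * 3^1=3/4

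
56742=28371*2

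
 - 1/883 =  - 1/883 = - 0.00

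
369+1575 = 1944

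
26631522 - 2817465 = 23814057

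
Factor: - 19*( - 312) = 2^3*3^1* 13^1*19^1= 5928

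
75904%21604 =11092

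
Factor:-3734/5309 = -2^1*1867^1 * 5309^( - 1 )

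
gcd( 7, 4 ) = 1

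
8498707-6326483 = 2172224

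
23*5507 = 126661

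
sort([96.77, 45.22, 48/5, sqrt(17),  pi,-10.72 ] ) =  [-10.72, pi , sqrt( 17), 48/5, 45.22,96.77]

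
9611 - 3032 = 6579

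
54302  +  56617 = 110919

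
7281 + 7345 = 14626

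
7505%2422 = 239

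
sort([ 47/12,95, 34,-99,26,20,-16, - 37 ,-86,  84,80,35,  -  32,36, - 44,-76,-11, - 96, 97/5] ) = [ - 99,-96,-86, - 76,-44,-37,-32,  -  16,-11,  47/12,97/5,20, 26,34, 35,36,80, 84, 95 ]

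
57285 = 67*855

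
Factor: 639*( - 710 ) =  - 2^1*3^2*5^1*71^2 =- 453690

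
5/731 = 5/731 = 0.01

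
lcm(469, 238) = 15946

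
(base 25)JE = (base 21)126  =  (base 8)751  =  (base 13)2b8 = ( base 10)489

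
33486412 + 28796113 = 62282525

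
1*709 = 709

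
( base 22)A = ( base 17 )A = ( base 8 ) 12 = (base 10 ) 10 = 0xA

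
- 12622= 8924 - 21546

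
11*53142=584562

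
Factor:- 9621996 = - 2^2*3^1*801833^1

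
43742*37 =1618454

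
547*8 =4376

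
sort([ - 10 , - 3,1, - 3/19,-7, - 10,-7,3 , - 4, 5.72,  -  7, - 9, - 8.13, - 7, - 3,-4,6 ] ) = [ - 10 , - 10, - 9, - 8.13,  -  7, - 7, - 7, - 7, - 4, - 4, - 3, - 3, - 3/19,1,3, 5.72,6] 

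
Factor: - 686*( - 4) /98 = 2^2 * 7^1 = 28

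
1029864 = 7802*132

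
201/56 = 201/56 = 3.59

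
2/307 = 2/307 = 0.01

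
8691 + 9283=17974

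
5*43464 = 217320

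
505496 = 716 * 706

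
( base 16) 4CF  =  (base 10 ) 1231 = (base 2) 10011001111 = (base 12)867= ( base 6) 5411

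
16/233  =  16/233 = 0.07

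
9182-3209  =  5973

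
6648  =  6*1108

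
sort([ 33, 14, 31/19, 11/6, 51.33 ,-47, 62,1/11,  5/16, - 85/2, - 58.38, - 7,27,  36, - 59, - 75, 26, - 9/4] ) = [ - 75, - 59,  -  58.38, - 47, - 85/2, - 7, - 9/4,1/11,5/16,31/19,  11/6, 14, 26, 27, 33,36,51.33,  62 ]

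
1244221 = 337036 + 907185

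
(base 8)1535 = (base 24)1bl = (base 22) 1h3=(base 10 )861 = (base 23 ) 1EA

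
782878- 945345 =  - 162467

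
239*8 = 1912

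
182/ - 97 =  - 182/97 = - 1.88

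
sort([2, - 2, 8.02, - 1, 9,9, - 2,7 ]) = [ - 2 , - 2, - 1,2 , 7, 8.02, 9, 9]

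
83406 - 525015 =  - 441609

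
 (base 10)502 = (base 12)35a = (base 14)27C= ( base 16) 1F6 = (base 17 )1C9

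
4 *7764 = 31056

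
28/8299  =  28/8299 = 0.00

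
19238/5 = 3847 + 3/5 = 3847.60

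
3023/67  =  3023/67 = 45.12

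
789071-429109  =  359962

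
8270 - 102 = 8168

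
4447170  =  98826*45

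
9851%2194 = 1075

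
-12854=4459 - 17313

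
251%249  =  2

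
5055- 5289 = -234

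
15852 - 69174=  - 53322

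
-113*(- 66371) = 7499923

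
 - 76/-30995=76/30995 = 0.00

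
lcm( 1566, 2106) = 61074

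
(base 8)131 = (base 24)3H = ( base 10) 89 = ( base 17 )54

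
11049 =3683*3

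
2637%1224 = 189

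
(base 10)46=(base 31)1f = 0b101110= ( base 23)20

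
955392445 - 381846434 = 573546011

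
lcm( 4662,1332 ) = 9324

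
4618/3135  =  1 + 1483/3135 = 1.47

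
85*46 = 3910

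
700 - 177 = 523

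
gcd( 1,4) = 1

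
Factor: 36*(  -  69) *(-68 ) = 168912 = 2^4*3^3*17^1*23^1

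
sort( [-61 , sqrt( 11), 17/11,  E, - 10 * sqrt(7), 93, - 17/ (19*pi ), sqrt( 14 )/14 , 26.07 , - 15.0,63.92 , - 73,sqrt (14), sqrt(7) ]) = [ - 73, - 61 ,  -  10*sqrt( 7), - 15.0, - 17/( 19*pi ), sqrt ( 14 )/14 , 17/11 , sqrt(7),E, sqrt( 11 ), sqrt ( 14), 26.07 , 63.92,93 ] 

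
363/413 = 363/413 = 0.88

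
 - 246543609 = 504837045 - 751380654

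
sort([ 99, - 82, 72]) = [-82, 72, 99]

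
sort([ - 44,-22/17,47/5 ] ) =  [  -  44, - 22/17,47/5 ] 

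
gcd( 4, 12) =4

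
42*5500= 231000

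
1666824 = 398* 4188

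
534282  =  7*76326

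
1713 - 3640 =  - 1927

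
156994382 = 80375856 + 76618526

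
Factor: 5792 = 2^5* 181^1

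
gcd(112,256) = 16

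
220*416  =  91520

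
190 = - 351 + 541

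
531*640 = 339840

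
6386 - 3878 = 2508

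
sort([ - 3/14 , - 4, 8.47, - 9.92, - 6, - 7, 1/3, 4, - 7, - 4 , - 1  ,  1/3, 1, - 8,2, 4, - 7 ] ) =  [ - 9.92,-8,-7, - 7,-7, - 6, - 4, - 4, - 1, - 3/14,  1/3, 1/3,1 , 2, 4, 4, 8.47 ]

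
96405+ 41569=137974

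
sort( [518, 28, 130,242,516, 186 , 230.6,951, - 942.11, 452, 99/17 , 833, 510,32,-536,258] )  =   [ - 942.11, - 536, 99/17,28 , 32, 130,186,230.6, 242, 258, 452  ,  510, 516, 518, 833 , 951]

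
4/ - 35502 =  -1+17749/17751  =  - 0.00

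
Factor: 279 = 3^2 * 31^1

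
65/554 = 65/554  =  0.12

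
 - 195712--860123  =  664411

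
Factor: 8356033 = 7^1 * 53^1*101^1*223^1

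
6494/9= 6494/9 =721.56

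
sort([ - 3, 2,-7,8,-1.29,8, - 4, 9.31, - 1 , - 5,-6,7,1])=[-7,- 6, - 5,- 4, - 3, - 1.29, - 1,1, 2,7,8,8,9.31]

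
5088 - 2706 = 2382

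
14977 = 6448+8529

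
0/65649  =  0 = 0.00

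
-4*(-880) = 3520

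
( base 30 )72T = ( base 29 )7h9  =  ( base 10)6389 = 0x18f5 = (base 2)1100011110101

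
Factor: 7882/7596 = 3941/3798 = 2^(- 1)*  3^(- 2)*7^1*211^( - 1)*563^1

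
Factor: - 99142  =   - 2^1*19^1*2609^1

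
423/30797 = 423/30797 = 0.01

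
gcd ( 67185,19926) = 9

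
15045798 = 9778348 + 5267450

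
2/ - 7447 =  - 2/7447 = - 0.00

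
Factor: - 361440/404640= - 251/281 = - 251^1 * 281^(  -  1) 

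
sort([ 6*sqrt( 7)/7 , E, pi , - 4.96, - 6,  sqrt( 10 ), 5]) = [ - 6,-4.96,6*sqrt( 7)/7, E, pi,sqrt( 10 ),5] 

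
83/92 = 83/92 = 0.90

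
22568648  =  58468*386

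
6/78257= 6/78257 = 0.00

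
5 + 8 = 13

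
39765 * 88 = 3499320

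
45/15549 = 15/5183 = 0.00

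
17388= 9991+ 7397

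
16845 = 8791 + 8054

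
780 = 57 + 723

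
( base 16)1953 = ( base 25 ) A98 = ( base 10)6483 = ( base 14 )2511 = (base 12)3903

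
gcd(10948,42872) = 92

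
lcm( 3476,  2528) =27808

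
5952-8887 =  -2935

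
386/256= 193/128 = 1.51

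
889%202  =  81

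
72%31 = 10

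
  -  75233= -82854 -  - 7621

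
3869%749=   124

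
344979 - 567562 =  - 222583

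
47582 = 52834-5252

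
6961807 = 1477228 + 5484579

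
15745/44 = 357 + 37/44 = 357.84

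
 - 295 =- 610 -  - 315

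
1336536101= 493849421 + 842686680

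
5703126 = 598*9537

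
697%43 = 9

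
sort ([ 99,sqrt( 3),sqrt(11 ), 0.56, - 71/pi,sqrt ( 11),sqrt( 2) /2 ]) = [ - 71/pi,0.56,sqrt( 2)/2 , sqrt ( 3),sqrt(11),sqrt( 11), 99 ] 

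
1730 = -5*(-346)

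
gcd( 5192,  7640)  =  8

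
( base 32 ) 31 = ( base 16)61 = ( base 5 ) 342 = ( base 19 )52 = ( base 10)97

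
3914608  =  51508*76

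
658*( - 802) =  - 527716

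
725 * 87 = 63075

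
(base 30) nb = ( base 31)mj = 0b1010111101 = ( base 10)701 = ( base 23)17b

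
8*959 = 7672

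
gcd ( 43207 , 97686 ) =1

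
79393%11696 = 9217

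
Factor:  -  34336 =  - 2^5*29^1*37^1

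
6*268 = 1608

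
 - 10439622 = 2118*( - 4929)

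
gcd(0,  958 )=958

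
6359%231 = 122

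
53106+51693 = 104799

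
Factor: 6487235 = 5^1*1297447^1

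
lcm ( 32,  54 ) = 864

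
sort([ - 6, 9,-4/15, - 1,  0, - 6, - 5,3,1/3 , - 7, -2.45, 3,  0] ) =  [- 7, - 6, - 6 , - 5, - 2.45,-1 ,-4/15, 0,0, 1/3, 3,3, 9 ]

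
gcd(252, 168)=84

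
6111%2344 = 1423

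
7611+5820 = 13431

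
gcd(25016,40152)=8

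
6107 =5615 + 492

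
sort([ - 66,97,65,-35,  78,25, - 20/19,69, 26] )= [ - 66 , - 35, - 20/19,25, 26 , 65,  69, 78,97]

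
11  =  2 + 9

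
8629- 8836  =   - 207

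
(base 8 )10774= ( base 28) 5oc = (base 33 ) 47H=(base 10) 4604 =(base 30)53e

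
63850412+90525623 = 154376035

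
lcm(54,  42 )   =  378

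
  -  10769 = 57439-68208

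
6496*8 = 51968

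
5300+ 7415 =12715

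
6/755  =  6/755 = 0.01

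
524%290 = 234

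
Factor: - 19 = -19^1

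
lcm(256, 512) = 512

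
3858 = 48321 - 44463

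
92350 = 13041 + 79309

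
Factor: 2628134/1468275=2^1 *3^( - 1) * 5^ ( - 2)*107^1*12281^1*19577^( - 1) 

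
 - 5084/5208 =-1 + 1/42= - 0.98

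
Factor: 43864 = 2^3 * 5483^1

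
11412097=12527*911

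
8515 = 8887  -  372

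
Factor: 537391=251^1 * 2141^1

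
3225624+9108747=12334371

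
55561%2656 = 2441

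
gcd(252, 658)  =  14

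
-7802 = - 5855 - 1947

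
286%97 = 92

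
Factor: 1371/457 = 3 = 3^1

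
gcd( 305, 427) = 61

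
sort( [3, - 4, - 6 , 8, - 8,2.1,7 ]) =[ - 8, - 6, - 4, 2.1, 3, 7,8 ] 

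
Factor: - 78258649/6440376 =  - 2^ ( - 3)*3^ ( - 1)*7^1*149^ ( - 1)*1801^( - 1)*2411^1*4637^1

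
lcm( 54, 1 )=54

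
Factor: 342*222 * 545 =2^2 * 3^3*5^1*19^1*37^1*109^1 = 41378580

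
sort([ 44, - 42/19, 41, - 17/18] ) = [-42/19, - 17/18, 41, 44 ] 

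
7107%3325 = 457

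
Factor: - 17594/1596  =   - 463/42 =- 2^(  -  1) * 3^( - 1)*7^ ( - 1 )*463^1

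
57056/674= 84  +  220/337  =  84.65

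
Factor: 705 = 3^1 * 5^1 * 47^1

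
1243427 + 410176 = 1653603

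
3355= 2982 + 373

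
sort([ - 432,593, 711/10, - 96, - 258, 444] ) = [ - 432, - 258, - 96, 711/10,444,593]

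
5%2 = 1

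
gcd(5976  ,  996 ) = 996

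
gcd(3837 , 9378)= 3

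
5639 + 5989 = 11628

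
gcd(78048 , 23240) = 8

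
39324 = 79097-39773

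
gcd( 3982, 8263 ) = 1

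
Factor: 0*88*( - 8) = 0 = 0^1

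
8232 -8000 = 232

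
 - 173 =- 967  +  794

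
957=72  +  885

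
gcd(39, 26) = 13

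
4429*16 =70864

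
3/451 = 3/451  =  0.01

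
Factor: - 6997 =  - 6997^1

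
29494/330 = 89 + 62/165 = 89.38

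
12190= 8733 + 3457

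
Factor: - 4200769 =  - 4200769^1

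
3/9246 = 1/3082 = 0.00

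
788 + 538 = 1326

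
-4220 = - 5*844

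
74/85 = 74/85 = 0.87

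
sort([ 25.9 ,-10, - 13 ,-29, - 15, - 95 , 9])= [-95  , - 29, - 15, - 13,-10, 9, 25.9 ]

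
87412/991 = 87412/991=   88.21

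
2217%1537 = 680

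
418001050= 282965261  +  135035789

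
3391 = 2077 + 1314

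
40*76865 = 3074600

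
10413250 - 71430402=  - 61017152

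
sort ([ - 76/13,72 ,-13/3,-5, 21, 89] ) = [ - 76/13, - 5, - 13/3,21,72, 89 ]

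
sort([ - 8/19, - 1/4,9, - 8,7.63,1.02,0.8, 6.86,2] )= [- 8, - 8/19, - 1/4,0.8  ,  1.02, 2,6.86, 7.63,  9] 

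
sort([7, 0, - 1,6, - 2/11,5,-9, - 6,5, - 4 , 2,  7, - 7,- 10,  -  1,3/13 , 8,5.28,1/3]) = [ - 10, - 9, - 7, - 6,  -  4,  -  1, - 1,-2/11,0,3/13 , 1/3,2,5,5,5.28,6,7,7,8]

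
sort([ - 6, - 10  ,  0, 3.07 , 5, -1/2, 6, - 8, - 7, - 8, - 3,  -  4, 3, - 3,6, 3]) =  [ - 10, - 8, - 8, - 7  , - 6, - 4 ,-3, - 3, - 1/2, 0, 3, 3,  3.07,5, 6, 6 ] 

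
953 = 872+81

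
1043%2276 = 1043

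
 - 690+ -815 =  - 1505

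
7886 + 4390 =12276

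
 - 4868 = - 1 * 4868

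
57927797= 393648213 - 335720416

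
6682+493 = 7175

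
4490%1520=1450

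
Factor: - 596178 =-2^1 * 3^2*11^1*3011^1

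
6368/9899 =6368/9899  =  0.64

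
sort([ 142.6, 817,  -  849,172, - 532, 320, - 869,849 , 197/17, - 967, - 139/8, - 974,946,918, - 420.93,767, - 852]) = [ - 974,- 967, - 869, - 852,- 849, - 532, - 420.93, - 139/8,197/17,  142.6,  172,320,767,817,849, 918,946]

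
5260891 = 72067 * 73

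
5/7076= 5/7076 = 0.00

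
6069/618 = 2023/206 =9.82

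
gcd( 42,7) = 7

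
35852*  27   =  968004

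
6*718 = 4308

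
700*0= 0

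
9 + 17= 26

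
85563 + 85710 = 171273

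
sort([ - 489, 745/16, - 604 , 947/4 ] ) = [ - 604, - 489, 745/16, 947/4] 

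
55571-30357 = 25214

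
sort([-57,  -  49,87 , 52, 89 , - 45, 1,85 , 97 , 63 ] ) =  [ - 57, - 49, - 45, 1, 52, 63 , 85,87,  89,97]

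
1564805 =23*68035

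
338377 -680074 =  - 341697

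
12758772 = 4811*2652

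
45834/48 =954+7/8 = 954.88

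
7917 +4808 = 12725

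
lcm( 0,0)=0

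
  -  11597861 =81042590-92640451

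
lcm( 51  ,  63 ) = 1071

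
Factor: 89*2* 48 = 8544 = 2^5*3^1*89^1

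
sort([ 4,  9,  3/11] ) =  [ 3/11,4,9 ] 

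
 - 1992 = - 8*249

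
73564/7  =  73564/7 = 10509.14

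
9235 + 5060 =14295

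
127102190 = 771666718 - 644564528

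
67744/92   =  16936/23= 736.35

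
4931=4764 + 167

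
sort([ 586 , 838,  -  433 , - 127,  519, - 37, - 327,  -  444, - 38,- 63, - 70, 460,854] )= [-444, - 433, - 327, - 127, - 70, - 63, - 38, - 37, 460, 519 , 586,838, 854] 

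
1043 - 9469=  - 8426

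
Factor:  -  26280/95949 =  - 2^3*5^1*7^( - 1 ) * 73^1 * 1523^( - 1)= - 2920/10661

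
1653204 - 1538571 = 114633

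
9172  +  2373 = 11545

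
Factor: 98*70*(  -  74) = -2^3*5^1*7^3*37^1 = -507640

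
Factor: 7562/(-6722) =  - 19^1 * 199^1*3361^ ( - 1) = -3781/3361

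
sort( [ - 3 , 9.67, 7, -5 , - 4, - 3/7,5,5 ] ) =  [ - 5,  -  4,-3,-3/7 , 5, 5, 7,9.67 ] 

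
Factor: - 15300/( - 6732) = 25/11 = 5^2*11^( - 1)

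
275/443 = 275/443= 0.62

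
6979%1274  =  609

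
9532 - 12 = 9520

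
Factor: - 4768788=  - 2^2*3^1 * 587^1*677^1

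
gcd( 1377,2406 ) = 3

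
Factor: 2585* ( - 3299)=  - 8527915 = - 5^1* 11^1*47^1*3299^1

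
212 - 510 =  - 298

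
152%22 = 20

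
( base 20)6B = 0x83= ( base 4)2003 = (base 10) 131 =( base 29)4F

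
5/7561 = 5/7561 = 0.00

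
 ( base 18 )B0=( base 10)198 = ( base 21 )99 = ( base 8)306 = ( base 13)123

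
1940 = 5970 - 4030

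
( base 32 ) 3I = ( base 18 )66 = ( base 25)4e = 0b1110010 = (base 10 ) 114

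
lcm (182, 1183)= 2366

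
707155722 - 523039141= 184116581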